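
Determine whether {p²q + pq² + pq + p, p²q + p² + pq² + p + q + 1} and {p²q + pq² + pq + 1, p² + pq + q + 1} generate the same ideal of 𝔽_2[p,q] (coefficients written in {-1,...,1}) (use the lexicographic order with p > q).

No, the ideals differ.

Since reduced Gröbner bases are canonical representatives of ideals under a given ordering, it suffices to compute and compare them.
Buchberger on the first generating set:
f_1 = p²q + pq² + pq + p, LT = p²q.
f_2 = p²q + p² + pq² + p + q + 1, LT = p²q.

S(f_1,f_2): lcm = p²q. S = p² + pq + q + 1.
  leading term p²: no divisor's leading term divides it; move p² to the remainder.
  leading term pq: no divisor's leading term divides it; move pq to the remainder.
  leading term q: no divisor's leading term divides it; move q to the remainder.
  leading term 1: no divisor's leading term divides it; move 1 to the remainder.
  remainder p² + pq + q + 1 ≠ 0; add g_3 = p² + pq + q + 1 to the basis.

S(f_1,g_3): lcm = p²q. S = pq + p + q² + q.
  leading term pq: no divisor's leading term divides it; move pq to the remainder.
  leading term p: no divisor's leading term divides it; move p to the remainder.
  leading term q²: no divisor's leading term divides it; move q² to the remainder.
  leading term q: no divisor's leading term divides it; move q to the remainder.
  remainder pq + p + q² + q ≠ 0; add g_4 = pq + p + q² + q to the basis.

S(f_1,g_4): lcm = p²q. S = p² + p.
  leading term p²: subtract (1)·g_3 from p² + p → pq + p + q + 1
  leading term pq: subtract (1)·g_4 from pq + p + q + 1 → q² + 1
  leading term q²: no divisor's leading term divides it; move q² to the remainder.
  leading term 1: no divisor's leading term divides it; move 1 to the remainder.
  remainder q² + 1 ≠ 0; add g_5 = q² + 1 to the basis.

The other S-polynomials (S(f_2,g_3), S(f_2,g_4), S(g_3,g_4), S(f_1,g_5), S(f_2,g_5), S(g_3,g_5), S(g_4,g_5)) all reduce to 0 modulo the current basis, so we have a Gröbner basis.
Inter-reduce: drop elements whose leading term is divisible by another's, tail-reduce, and make monic.
Reduced Gröbner basis: {p² + p, pq + p + q + 1, q² + 1}.

Buchberger on the second generating set:
h_1 = p²q + pq² + pq + 1, LT = p²q.
h_2 = p² + pq + q + 1, LT = p².

S(h_1,h_2): lcm = p²q. S = pq + q² + q + 1.
  leading term pq: no divisor's leading term divides it; move pq to the remainder.
  leading term q²: no divisor's leading term divides it; move q² to the remainder.
  leading term q: no divisor's leading term divides it; move q to the remainder.
  leading term 1: no divisor's leading term divides it; move 1 to the remainder.
  remainder pq + q² + q + 1 ≠ 0; add k_3 = pq + q² + q + 1 to the basis.

S(h_1,k_3): lcm = p²q. S = p + 1.
  leading term p: no divisor's leading term divides it; move p to the remainder.
  leading term 1: no divisor's leading term divides it; move 1 to the remainder.
  remainder p + 1 ≠ 0; add k_4 = p + 1 to the basis.

S(h_1,k_4): lcm = p²q. S = pq² + 1.
  leading term pq²: subtract (q)·k_3 from pq² + 1 → q³ + q² + q + 1
  leading term q³: no divisor's leading term divides it; move q³ to the remainder.
  leading term q²: no divisor's leading term divides it; move q² to the remainder.
  leading term q: no divisor's leading term divides it; move q to the remainder.
  leading term 1: no divisor's leading term divides it; move 1 to the remainder.
  remainder q³ + q² + q + 1 ≠ 0; add k_5 = q³ + q² + q + 1 to the basis.

S(h_2,k_4): lcm = p². S = pq + p + q + 1.
  leading term pq: subtract (1)·k_3 from pq + p + q + 1 → p + q²
  leading term p: subtract (1)·k_4 from p + q² → q² + 1
  leading term q²: no divisor's leading term divides it; move q² to the remainder.
  leading term 1: no divisor's leading term divides it; move 1 to the remainder.
  remainder q² + 1 ≠ 0; add k_6 = q² + 1 to the basis.

The other S-polynomials (S(h_2,k_3), S(k_3,k_4), S(h_1,k_5), S(h_2,k_5), S(k_3,k_5), S(k_4,k_5), S(h_1,k_6), S(h_2,k_6), S(k_3,k_6), S(k_4,k_6), S(k_5,k_6)) all reduce to 0 modulo the current basis, so we have a Gröbner basis.
Inter-reduce: drop elements whose leading term is divisible by another's, tail-reduce, and make monic.
Reduced Gröbner basis: {p + 1, q² + 1}.

The bases are distinct; the ideals are different.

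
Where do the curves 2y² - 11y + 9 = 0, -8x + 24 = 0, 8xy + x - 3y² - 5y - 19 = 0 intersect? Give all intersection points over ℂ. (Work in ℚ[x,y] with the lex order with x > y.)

{(3, 1)}

Compute a lex Gröbner basis by Buchberger's algorithm.
f_1 = 2y² - 11y + 9, LT = y².
f_2 = -8x + 24, LT = x.
f_3 = 8xy + x - 3y² - 5y - 19, LT = xy.

S(f_1,f_2): leading monomials are coprime, so the S-polynomial reduces to 0 (Buchberger's first criterion).
S(f_1,f_3): lcm = xy². S = -45/8xy + 9/2x + ⅜y³ + ⅝y² + 19/8y.
  leading term xy: subtract (45/64y)·f_2 from -45/8xy + 9/2x + ⅜y³ + ⅝y² + 19/8y → 9/2x + ⅜y³ + ⅝y² - 29/2y
  leading term x: subtract (-9/16)·f_2 from 9/2x + ⅜y³ + ⅝y² - 29/2y → ⅜y³ + ⅝y² - 29/2y + 27/2
  leading term y³: subtract (3/16y)·f_1 from ⅜y³ + ⅝y² - 29/2y + 27/2 → 43/16y² - 259/16y + 27/2
  leading term y²: subtract (43/32)·f_1 from 43/16y² - 259/16y + 27/2 → -45/32y + 45/32
  leading term y: no divisor's leading term divides it; move -45/32y to the remainder.
  leading term 1: no divisor's leading term divides it; move 45/32 to the remainder.
  remainder -45/32y + 45/32 ≠ 0; add h_4 = -45/32y + 45/32 to the basis.

S(f_2,f_3): lcm = xy. S = -⅛x + ⅜y² - 19/8y + 19/8.
  leading term x: subtract (1/64)·f_2 from -⅛x + ⅜y² - 19/8y + 19/8 → ⅜y² - 19/8y + 2
  leading term y²: subtract (3/16)·f_1 from ⅜y² - 19/8y + 2 → -5/16y + 5/16
  leading term y: subtract (2/9)·h_4 from -5/16y + 5/16 → 0
  remainder 0.

S(f_1,h_4): lcm = y². S = -9/2y + 9/2.
  leading term y: subtract (16/5)·h_4 from -9/2y + 9/2 → 0
  remainder 0.

S(f_2,h_4): leading monomials are coprime, so the S-polynomial reduces to 0 (Buchberger's first criterion).
S(f_3,h_4): lcm = xy. S = 9/8x - ⅜y² - ⅝y - 19/8.
  leading term x: subtract (-9/64)·f_2 from 9/8x - ⅜y² - ⅝y - 19/8 → -⅜y² - ⅝y + 1
  leading term y²: subtract (-3/16)·f_1 from -⅜y² - ⅝y + 1 → -43/16y + 43/16
  leading term y: subtract (86/45)·h_4 from -43/16y + 43/16 → 0
  remainder 0.

Every S-polynomial of the final basis reduces to 0, so we have a Gröbner basis.
Inter-reduce: drop elements whose leading term is divisible by another's, tail-reduce, and make monic.
Reduced Gröbner basis: {x - 3, y - 1}.

Elimination: the polynomial y - 1 lies in the elimination ideal for y, so y ∈ {1}. For each such y, the remaining basis elements (now univariate) give the rest of the solution.
  y = 1: the earlier basis element becomes x - 3 = 0, giving x = 3 — point (3, 1).
Each listed point satisfies every original equation (direct substitution).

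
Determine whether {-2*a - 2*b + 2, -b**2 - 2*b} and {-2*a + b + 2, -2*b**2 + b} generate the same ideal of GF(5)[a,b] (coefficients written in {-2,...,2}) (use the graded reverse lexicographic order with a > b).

For a fixed monomial order, each ideal has a unique reduced Gröbner basis; comparing bases decides equality.
Buchberger on the first generating set:
f_1 = -2*a - 2*b + 2, LT = a.
f_2 = -b**2 - 2*b, LT = b**2.

The S-polynomials (S(f_1,f_2)) all reduce to 0 modulo the current basis, so we have a Gröbner basis.
Inter-reduce: drop elements whose leading term is divisible by another's, tail-reduce, and make monic.
Reduced Gröbner basis: {b**2 + 2*b, a + b - 1}.

Buchberger on the second generating set:
h_1 = -2*a + b + 2, LT = a.
h_2 = -2*b**2 + b, LT = b**2.

The S-polynomials (S(h_1,h_2)) all reduce to 0 modulo the current basis, so we have a Gröbner basis.
Inter-reduce: drop elements whose leading term is divisible by another's, tail-reduce, and make monic.
Reduced Gröbner basis: {b**2 + 2*b, a + 2*b - 1}.

These differ, so the ideals are not equal.
The same test decides containment: I ⊆ J iff every generator of I reduces to 0 modulo a Gröbner basis of J.

No, the ideals differ.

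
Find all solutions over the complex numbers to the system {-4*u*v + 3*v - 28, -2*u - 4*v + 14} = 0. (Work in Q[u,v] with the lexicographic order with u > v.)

Compute a lex Gröbner basis by Buchberger's algorithm.
f_1 = -4*u*v + 3*v - 28, LT = u*v.
f_2 = -2*u - 4*v + 14, LT = u.

S(f_1,f_2): lcm = u*v. S = -2*v**2 + 25/4*v + 7.
  reduce S modulo (f_1, f_2):
  remainder -2*v**2 + 25/4*v + 7 ≠ 0; add h_3 = -2*v**2 + 25/4*v + 7 to the basis.

The other S-polynomials (S(f_1,h_3), S(f_2,h_3)) all reduce to 0 modulo the current basis, so we have a Gröbner basis.
Inter-reduce: drop elements whose leading term is divisible by another's, tail-reduce, and make monic.
Reduced Gröbner basis: {u + 2*v - 7, v**2 - 25/8*v - 7/2}.

Since the basis is lex-ordered, v**2 - 25/8*v - 7/2 is univariate in v. Its roots are {-7/8, 4}. Back-substituting each root into the other basis elements fixes the other coordinates.
  v = -7/8: the earlier basis element becomes u - 35/4 = 0, giving u = 35/4 — point (35/4, -7/8).
  v = 4: the earlier basis element becomes u + 1 = 0, giving u = -1 — point (-1, 4).

{(35/4, -7/8), (-1, 4)}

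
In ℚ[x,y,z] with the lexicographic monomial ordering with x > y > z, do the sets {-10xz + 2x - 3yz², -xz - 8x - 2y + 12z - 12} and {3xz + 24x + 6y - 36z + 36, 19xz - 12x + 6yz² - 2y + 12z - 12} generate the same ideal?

Yes, the ideals are equal.

Two ideals are equal iff their reduced Gröbner bases coincide (the reduced basis is unique for a fixed ordering).
Buchberger on the first generating set:
f_1 = -10xz + 2x - 3yz², LT = xz.
f_2 = -xz - 8x - 2y + 12z - 12, LT = xz.

S(f_1,f_2): lcm = xz. S = -41/5x + 3/10yz² - 2y + 12z - 12.
  reduce S modulo (f_1, f_2):
  remainder -41/5x + 3/10yz² - 2y + 12z - 12 ≠ 0; add g_3 = -41/5x + 3/10yz² - 2y + 12z - 12 to the basis.

S(f_1,g_3): lcm = xz. S = -⅕x + 3/82yz³ + 3/10yz² - 10/41yz + 60/41z² - 60/41z.
  reduce S modulo (f_1, f_2, g_3):
  remainder 3/82yz³ + 12/41yz² - 10/41yz + 2/41y + 60/41z² - 72/41z + 12/41 ≠ 0; add g_4 = 3/82yz³ + 12/41yz² - 10/41yz + 2/41y + 60/41z² - 72/41z + 12/41 to the basis.

The other S-polynomials (S(f_2,g_3), S(f_1,g_4), S(f_2,g_4), S(g_3,g_4)) all reduce to 0 modulo the current basis, so we have a Gröbner basis.
Inter-reduce: drop elements whose leading term is divisible by another's, tail-reduce, and make monic.
Reduced Gröbner basis: {x - 3/82yz² + 10/41y - 60/41z + 60/41, yz³ + 8yz² - 20/3yz + 4/3y + 40z² - 48z + 8}.

Buchberger on the second generating set:
h_1 = 3xz + 24x + 6y - 36z + 36, LT = xz.
h_2 = 19xz - 12x + 6yz² - 2y + 12z - 12, LT = xz.

S(h_1,h_2): lcm = xz. S = 164/19x - 6/19yz² + 40/19y - 240/19z + 240/19.
  reduce S modulo (h_1, h_2):
  remainder 164/19x - 6/19yz² + 40/19y - 240/19z + 240/19 ≠ 0; add k_3 = 164/19x - 6/19yz² + 40/19y - 240/19z + 240/19 to the basis.

S(h_1,k_3): lcm = xz. S = 8x + 3/82yz³ - 10/41yz + 2y + 60/41z² - 552/41z + 12.
  reduce S modulo (h_1, h_2, k_3):
  remainder 3/82yz³ + 12/41yz² - 10/41yz + 2/41y + 60/41z² - 72/41z + 12/41 ≠ 0; add k_4 = 3/82yz³ + 12/41yz² - 10/41yz + 2/41y + 60/41z² - 72/41z + 12/41 to the basis.

The other S-polynomials (S(h_2,k_3), S(h_1,k_4), S(h_2,k_4), S(k_3,k_4)) all reduce to 0 modulo the current basis, so we have a Gröbner basis.
Inter-reduce: drop elements whose leading term is divisible by another's, tail-reduce, and make monic.
Reduced Gröbner basis: {x - 3/82yz² + 10/41y - 60/41z + 60/41, yz³ + 8yz² - 20/3yz + 4/3y + 40z² - 48z + 8}.

Same reduced basis, so the two generating sets span the same ideal.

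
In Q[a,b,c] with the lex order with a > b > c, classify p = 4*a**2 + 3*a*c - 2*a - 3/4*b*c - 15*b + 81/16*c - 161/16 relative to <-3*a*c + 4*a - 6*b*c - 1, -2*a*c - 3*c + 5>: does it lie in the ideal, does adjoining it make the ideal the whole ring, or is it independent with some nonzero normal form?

First compute the reduced Gröbner basis of I by Buchberger's algorithm.
f_1 = -3*a*c + 4*a - 6*b*c - 1, LT = a*c.
f_2 = -2*a*c - 3*c + 5, LT = a*c.

S(f_1,f_2): lcm = a*c. S = -4/3*a + 2*b*c - 3/2*c + 17/6.
  leading term a: no divisor's leading term divides it; move -4/3*a to the remainder.
  leading term b*c: no divisor's leading term divides it; move 2*b*c to the remainder.
  leading term c: no divisor's leading term divides it; move -3/2*c to the remainder.
  leading term 1: no divisor's leading term divides it; move 17/6 to the remainder.
  remainder -4/3*a + 2*b*c - 3/2*c + 17/6 ≠ 0; add h_3 = -4/3*a + 2*b*c - 3/2*c + 17/6 to the basis.

S(f_1,h_3): lcm = a*c. S = -4/3*a + 3/2*b*c**2 + 2*b*c - 9/8*c**2 + 17/8*c + 1/3.
  leading term a: subtract (1)·h_3 from -4/3*a + 3/2*b*c**2 + 2*b*c - 9/8*c**2 + 17/8*c + 1/3 → 3/2*b*c**2 - 9/8*c**2 + 29/8*c - 5/2
  leading term b*c**2: no divisor's leading term divides it; move 3/2*b*c**2 to the remainder.
  leading term c**2: no divisor's leading term divides it; move -9/8*c**2 to the remainder.
  leading term c: no divisor's leading term divides it; move 29/8*c to the remainder.
  leading term 1: no divisor's leading term divides it; move -5/2 to the remainder.
  remainder 3/2*b*c**2 - 9/8*c**2 + 29/8*c - 5/2 ≠ 0; add h_4 = 3/2*b*c**2 - 9/8*c**2 + 29/8*c - 5/2 to the basis.

S(f_2,h_3): lcm = a*c. S = 3/2*b*c**2 - 9/8*c**2 + 29/8*c - 5/2.
  leading term b*c**2: subtract (1)·h_4 from 3/2*b*c**2 - 9/8*c**2 + 29/8*c - 5/2 → 0
  remainder 0.

S(f_1,h_4): lcm = a*b*c**2. S = -4/3*a*b*c + 3/4*a*c**2 - 29/12*a*c + 5/3*a + 2*b**2*c**2 + 1/3*b*c.
  leading term a*b*c: subtract (4/9*b)·f_1 from -4/3*a*b*c + 3/4*a*c**2 - 29/12*a*c + 5/3*a + 2*b**2*c**2 + 1/3*b*c → -16/9*a*b + 3/4*a*c**2 - 29/12*a*c + 5/3*a + 2*b**2*c**2 + 8/3*b**2*c + 1/3*b*c + 4/9*b
  leading term a*b: subtract (4/3*b)·h_3 from -16/9*a*b + 3/4*a*c**2 - 29/12*a*c + 5/3*a + 2*b**2*c**2 + 8/3*b**2*c + 1/3*b*c + 4/9*b → 3/4*a*c**2 - 29/12*a*c + 5/3*a + 2*b**2*c**2 + 7/3*b*c - 10/3*b
  leading term a*c**2: subtract (-1/4*c)·f_1 from 3/4*a*c**2 - 29/12*a*c + 5/3*a + 2*b**2*c**2 + 7/3*b*c - 10/3*b → -17/12*a*c + 5/3*a + 2*b**2*c**2 - 3/2*b*c**2 + 7/3*b*c - 10/3*b - 1/4*c
  leading term a*c: subtract (17/36)·f_1 from -17/12*a*c + 5/3*a + 2*b**2*c**2 - 3/2*b*c**2 + 7/3*b*c - 10/3*b - 1/4*c → -2/9*a + 2*b**2*c**2 - 3/2*b*c**2 + 31/6*b*c - 10/3*b - 1/4*c + 17/36
  leading term a: subtract (1/6)·h_3 from -2/9*a + 2*b**2*c**2 - 3/2*b*c**2 + 31/6*b*c - 10/3*b - 1/4*c + 17/36 → 2*b**2*c**2 - 3/2*b*c**2 + 29/6*b*c - 10/3*b
  leading term b**2*c**2: subtract (4/3*b)·h_4 from 2*b**2*c**2 - 3/2*b*c**2 + 29/6*b*c - 10/3*b → 0
  remainder 0.

S(f_2,h_4): lcm = a*b*c**2. S = 3/4*a*c**2 - 29/12*a*c + 5/3*a + 3/2*b*c**2 - 5/2*b*c.
  leading term a*c**2: subtract (-1/4*c)·f_1 from 3/4*a*c**2 - 29/12*a*c + 5/3*a + 3/2*b*c**2 - 5/2*b*c → -17/12*a*c + 5/3*a - 5/2*b*c - 1/4*c
  leading term a*c: subtract (17/36)·f_1 from -17/12*a*c + 5/3*a - 5/2*b*c - 1/4*c → -2/9*a + 1/3*b*c - 1/4*c + 17/36
  leading term a: subtract (1/6)·h_3 from -2/9*a + 1/3*b*c - 1/4*c + 17/36 → 0
  remainder 0.

S(h_3,h_4): leading monomials are coprime, so the S-polynomial reduces to 0 (Buchberger's first criterion).
Every S-polynomial of the final basis reduces to 0, so we have a Gröbner basis.
Inter-reduce: drop elements whose leading term is divisible by another's, tail-reduce, and make monic.
Reduced Gröbner basis: {a - 3/2*b*c + 9/8*c - 17/8, b*c**2 - 3/4*c**2 + 29/12*c - 5/3}.
Label its elements g_1 = a - 3/2*b*c + 9/8*c - 17/8, g_2 = b*c**2 - 3/4*c**2 + 29/12*c - 5/3.

Reduce p = 4*a**2 + 3*a*c - 2*a - 3/4*b*c - 15*b + 81/16*c - 161/16 modulo G:
  leading term a**2: subtract (4*a)·g_1 from 4*a**2 + 3*a*c - 2*a - 3/4*b*c - 15*b + 81/16*c - 161/16 → 6*a*b*c - 3/2*a*c + 13/2*a - 3/4*b*c - 15*b + 81/16*c - 161/16
  leading term a*b*c: subtract (6*b*c)·g_1 from 6*a*b*c - 3/2*a*c + 13/2*a - 3/4*b*c - 15*b + 81/16*c - 161/16 → -3/2*a*c + 13/2*a + 9*b**2*c**2 - 27/4*b*c**2 + 12*b*c - 15*b + 81/16*c - 161/16
  leading term a*c: subtract (-3/2*c)·g_1 from -3/2*a*c + 13/2*a + 9*b**2*c**2 - 27/4*b*c**2 + 12*b*c - 15*b + 81/16*c - 161/16 → 13/2*a + 9*b**2*c**2 - 9*b*c**2 + 12*b*c - 15*b + 27/16*c**2 + 15/8*c - 161/16
  leading term a: subtract (13/2)·g_1 from 13/2*a + 9*b**2*c**2 - 9*b*c**2 + 12*b*c - 15*b + 27/16*c**2 + 15/8*c - 161/16 → 9*b**2*c**2 - 9*b*c**2 + 87/4*b*c - 15*b + 27/16*c**2 - 87/16*c + 15/4
  leading term b**2*c**2: subtract (9*b)·g_2 from 9*b**2*c**2 - 9*b*c**2 + 87/4*b*c - 15*b + 27/16*c**2 - 87/16*c + 15/4 → -9/4*b*c**2 + 27/16*c**2 - 87/16*c + 15/4
  leading term b*c**2: subtract (-9/4)·g_2 from -9/4*b*c**2 + 27/16*c**2 - 87/16*c + 15/4 → 0
  normal form = 0.
Since the normal form is 0, p ∈ I.

4*a**2 + 3*a*c - 2*a - 3/4*b*c - 15*b + 81/16*c - 161/16 lies in I (it reduces to 0).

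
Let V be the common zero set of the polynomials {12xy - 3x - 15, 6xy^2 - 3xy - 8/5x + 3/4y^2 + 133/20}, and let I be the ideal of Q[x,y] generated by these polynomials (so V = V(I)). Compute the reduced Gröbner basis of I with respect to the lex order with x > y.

G = {x - 30/79y^2 - 300/79y - 191/79, y^3 + 39/4y^2 + 58/15y - 293/60}

This is the nonlinear analogue of row-reducing a linear system.

f_1 = 12xy - 3x - 15, LT = xy.
f_2 = 6xy^2 - 3xy - 8/5x + 3/4y^2 + 133/20, LT = xy^2.

S(f_1,f_2): lcm = xy^2. S = 1/4xy + 4/15x - 1/8y^2 - 5/4y - 133/120.
  leading term xy: subtract (1/48)·f_1 from 1/4xy + 4/15x - 1/8y^2 - 5/4y - 133/120 → 79/240x - 1/8y^2 - 5/4y - 191/240
  leading term x: no divisor's leading term divides it; move 79/240x to the remainder.
  leading term y^2: no divisor's leading term divides it; move -1/8y^2 to the remainder.
  leading term y: no divisor's leading term divides it; move -5/4y to the remainder.
  leading term 1: no divisor's leading term divides it; move -191/240 to the remainder.
  remainder 79/240x - 1/8y^2 - 5/4y - 191/240 ≠ 0; add g_3 = 79/240x - 1/8y^2 - 5/4y - 191/240 to the basis.

S(f_1,g_3): lcm = xy. S = -1/4x + 30/79y^3 + 300/79y^2 + 191/79y - 5/4.
  leading term x: subtract (-60/79)·g_3 from -1/4x + 30/79y^3 + 300/79y^2 + 191/79y - 5/4 → 30/79y^3 + 585/158y^2 + 116/79y - 293/158
  leading term y^3: no divisor's leading term divides it; move 30/79y^3 to the remainder.
  leading term y^2: no divisor's leading term divides it; move 585/158y^2 to the remainder.
  leading term y: no divisor's leading term divides it; move 116/79y to the remainder.
  leading term 1: no divisor's leading term divides it; move -293/158 to the remainder.
  remainder 30/79y^3 + 585/158y^2 + 116/79y - 293/158 ≠ 0; add g_4 = 30/79y^3 + 585/158y^2 + 116/79y - 293/158 to the basis.

S(f_2,g_3): lcm = xy^2. S = -1/2xy - 4/15x + 30/79y^4 + 300/79y^3 + 1607/632y^2 + 133/120.
  leading term xy: subtract (-1/24)·f_1 from -1/2xy - 4/15x + 30/79y^4 + 300/79y^3 + 1607/632y^2 + 133/120 → -47/120x + 30/79y^4 + 300/79y^3 + 1607/632y^2 + 29/60
  leading term x: subtract (-94/79)·g_3 from -47/120x + 30/79y^4 + 300/79y^3 + 1607/632y^2 + 29/60 → 30/79y^4 + 300/79y^3 + 1513/632y^2 - 235/158y - 293/632
  leading term y^4: subtract (y)·g_4 from 30/79y^4 + 300/79y^3 + 1513/632y^2 - 235/158y - 293/632 → 15/158y^3 + 585/632y^2 + 29/79y - 293/632
  leading term y^3: subtract (1/4)·g_4 from 15/158y^3 + 585/632y^2 + 29/79y - 293/632 → 0
  remainder 0.

S(f_1,g_4): lcm = xy^3. S = -10xy^2 - 58/15xy + 293/60x - 5/4y^2.
  leading term xy^2: subtract (-5/6y)·f_1 from -10xy^2 - 58/15xy + 293/60x - 5/4y^2 → -191/30xy + 293/60x - 5/4y^2 - 25/2y
  leading term xy: subtract (-191/360)·f_1 from -191/30xy + 293/60x - 5/4y^2 - 25/2y → 79/24x - 5/4y^2 - 25/2y - 191/24
  leading term x: subtract (10)·g_3 from 79/24x - 5/4y^2 - 25/2y - 191/24 → 0
  remainder 0.

S(f_2,g_4): lcm = xy^3. S = -41/4xy^2 - 62/15xy + 293/60x + 1/8y^3 + 133/120y.
  leading term xy^2: subtract (-41/48y)·f_1 from -41/4xy^2 - 62/15xy + 293/60x + 1/8y^3 + 133/120y → -1607/240xy + 293/60x + 1/8y^3 - 2809/240y
  leading term xy: subtract (-1607/2880)·f_1 from -1607/240xy + 293/60x + 1/8y^3 - 2809/240y → 1027/320x + 1/8y^3 - 2809/240y - 1607/192
  leading term x: subtract (39/4)·g_3 from 1027/320x + 1/8y^3 - 2809/240y - 1607/192 → 1/8y^3 + 39/32y^2 + 29/60y - 293/480
  leading term y^3: subtract (79/240)·g_4 from 1/8y^3 + 39/32y^2 + 29/60y - 293/480 → 0
  remainder 0.

S(g_3,g_4): leading monomials are coprime, so the S-polynomial reduces to 0 (Buchberger's first criterion).
Every S-polynomial of the final basis reduces to 0, so we have a Gröbner basis.
Inter-reduce: drop elements whose leading term is divisible by another's, tail-reduce, and make monic.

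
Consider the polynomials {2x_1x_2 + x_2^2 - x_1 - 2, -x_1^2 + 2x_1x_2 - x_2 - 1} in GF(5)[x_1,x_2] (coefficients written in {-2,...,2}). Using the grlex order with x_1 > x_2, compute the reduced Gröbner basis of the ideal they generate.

G = {x_1^2 + x_1 - 2, x_1x_2 - 2x_1 + 2x_2 + 1, x_2^2 - 2x_1 + x_2 + 1}

f_1 = 2x_1x_2 + x_2^2 - x_1 - 2, LT = x_1x_2.
f_2 = -x_1^2 + 2x_1x_2 - x_2 - 1, LT = x_1^2.

S(f_1,f_2): lcm = x_1^2x_2. S = 2x_1^2 - x_2^2 - x_1 - x_2.
  leading term x_1^2: subtract (-2)·f_2 from 2x_1^2 - x_2^2 - x_1 - x_2 → -x_1x_2 - x_2^2 - x_1 + 2x_2 - 2
  leading term x_1x_2: subtract (2)·f_1 from -x_1x_2 - x_2^2 - x_1 + 2x_2 - 2 → 2x_2^2 + x_1 + 2x_2 + 2
  leading term x_2^2: no divisor's leading term divides it; move 2x_2^2 to the remainder.
  leading term x_1: no divisor's leading term divides it; move x_1 to the remainder.
  leading term x_2: no divisor's leading term divides it; move 2x_2 to the remainder.
  leading term 1: no divisor's leading term divides it; move 2 to the remainder.
  remainder 2x_2^2 + x_1 + 2x_2 + 2 ≠ 0; add g_3 = 2x_2^2 + x_1 + 2x_2 + 2 to the basis.

The other S-polynomials (S(f_1,g_3), S(f_2,g_3)) all reduce to 0 modulo the current basis, so we have a Gröbner basis.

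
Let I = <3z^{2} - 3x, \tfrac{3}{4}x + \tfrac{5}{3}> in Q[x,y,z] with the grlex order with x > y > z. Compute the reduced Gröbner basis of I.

G = {z^{2} + \tfrac{20}{9}, x + \tfrac{20}{9}}

The reduced Gröbner basis is the canonical form of the ideal for this ordering.

f_1 = 3z^{2} - 3x, LT = z^{2}.
f_2 = \tfrac{3}{4}x + \tfrac{5}{3}, LT = x.

The S-polynomials (S(f_1,f_2)) all reduce to 0 modulo the current basis, so we have a Gröbner basis.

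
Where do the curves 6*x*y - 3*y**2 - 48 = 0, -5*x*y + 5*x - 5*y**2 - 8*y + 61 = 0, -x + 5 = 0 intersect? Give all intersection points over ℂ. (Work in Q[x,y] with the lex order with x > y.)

{(5, 2)}

Compute a lex Gröbner basis by Buchberger's algorithm.
f_1 = 6*x*y - 3*y**2 - 48, LT = x*y.
f_2 = -5*x*y + 5*x - 5*y**2 - 8*y + 61, LT = x*y.
f_3 = -x + 5, LT = x.

S(f_1,f_2): lcm = x*y. S = x - 3/2*y**2 - 8/5*y + 21/5.
  reduce S modulo (f_1, f_2, f_3):
  remainder -3/2*y**2 - 8/5*y + 46/5 ≠ 0; add h_4 = -3/2*y**2 - 8/5*y + 46/5 to the basis.

S(f_1,f_3): lcm = x*y. S = -1/2*y**2 + 5*y - 8.
  reduce S modulo (f_1, f_2, f_3, h_4):
  remainder 83/15*y - 166/15 ≠ 0; add h_5 = 83/15*y - 166/15 to the basis.

The other S-polynomials (S(f_2,f_3), S(f_1,h_4), S(f_2,h_4), S(f_3,h_4), S(f_1,h_5), S(f_2,h_5), S(f_3,h_5), S(h_4,h_5)) all reduce to 0 modulo the current basis, so we have a Gröbner basis.
Inter-reduce: drop elements whose leading term is divisible by another's, tail-reduce, and make monic.
Reduced Gröbner basis: {x - 5, y - 2}.

Elimination: the polynomial y - 2 lies in the elimination ideal for y, so y ∈ {2}. For each such y, the remaining basis elements (now univariate) give the rest of the solution.
  y = 2: the earlier basis element becomes x - 5 = 0, giving x = 5 — point (5, 2).
Zero-dimensionality of the ideal guarantees finitely many solutions over ℂ.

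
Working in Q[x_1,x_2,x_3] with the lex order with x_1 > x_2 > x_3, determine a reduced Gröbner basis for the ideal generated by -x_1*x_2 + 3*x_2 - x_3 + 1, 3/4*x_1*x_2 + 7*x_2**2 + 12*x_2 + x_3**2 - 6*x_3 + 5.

G = {x_1*x_2 - 3*x_2 + x_3 - 1, x_1*x_3**2 - 27/4*x_1*x_3 + 23/4*x_1 - 7*x_2*x_3 + 7*x_2 - 3*x_3**2 + 6*x_3 - 3, x_2**2 + 57/28*x_2 + 1/7*x_3**2 - 27/28*x_3 + 23/28}

f_1 = -x_1*x_2 + 3*x_2 - x_3 + 1, LT = x_1*x_2.
f_2 = 3/4*x_1*x_2 + 7*x_2**2 + 12*x_2 + x_3**2 - 6*x_3 + 5, LT = x_1*x_2.

S(f_1,f_2): lcm = x_1*x_2. S = -28/3*x_2**2 - 19*x_2 - 4/3*x_3**2 + 9*x_3 - 23/3.
  leading term x_2**2: no divisor's leading term divides it; move -28/3*x_2**2 to the remainder.
  leading term x_2: no divisor's leading term divides it; move -19*x_2 to the remainder.
  leading term x_3**2: no divisor's leading term divides it; move -4/3*x_3**2 to the remainder.
  leading term x_3: no divisor's leading term divides it; move 9*x_3 to the remainder.
  leading term 1: no divisor's leading term divides it; move -23/3 to the remainder.
  remainder -28/3*x_2**2 - 19*x_2 - 4/3*x_3**2 + 9*x_3 - 23/3 ≠ 0; add g_3 = -28/3*x_2**2 - 19*x_2 - 4/3*x_3**2 + 9*x_3 - 23/3 to the basis.

S(f_1,g_3): lcm = x_1*x_2**2. S = -57/28*x_1*x_2 - 1/7*x_1*x_3**2 + 27/28*x_1*x_3 - 23/28*x_1 - 3*x_2**2 + x_2*x_3 - x_2.
  leading term x_1*x_2: subtract (57/28)·f_1 from -57/28*x_1*x_2 - 1/7*x_1*x_3**2 + 27/28*x_1*x_3 - 23/28*x_1 - 3*x_2**2 + x_2*x_3 - x_2 → -1/7*x_1*x_3**2 + 27/28*x_1*x_3 - 23/28*x_1 - 3*x_2**2 + x_2*x_3 - 199/28*x_2 + 57/28*x_3 - 57/28
  leading term x_1*x_3**2: no divisor's leading term divides it; move -1/7*x_1*x_3**2 to the remainder.
  leading term x_1*x_3: no divisor's leading term divides it; move 27/28*x_1*x_3 to the remainder.
  leading term x_1: no divisor's leading term divides it; move -23/28*x_1 to the remainder.
  leading term x_2**2: subtract (9/28)·g_3 from -3*x_2**2 + x_2*x_3 - 199/28*x_2 + 57/28*x_3 - 57/28 → x_2*x_3 - x_2 + 3/7*x_3**2 - 6/7*x_3 + 3/7
  leading term x_2*x_3: no divisor's leading term divides it; move x_2*x_3 to the remainder.
  leading term x_2: no divisor's leading term divides it; move -x_2 to the remainder.
  leading term x_3**2: no divisor's leading term divides it; move 3/7*x_3**2 to the remainder.
  leading term x_3: no divisor's leading term divides it; move -6/7*x_3 to the remainder.
  leading term 1: no divisor's leading term divides it; move 3/7 to the remainder.
  remainder -1/7*x_1*x_3**2 + 27/28*x_1*x_3 - 23/28*x_1 + x_2*x_3 - x_2 + 3/7*x_3**2 - 6/7*x_3 + 3/7 ≠ 0; add g_4 = -1/7*x_1*x_3**2 + 27/28*x_1*x_3 - 23/28*x_1 + x_2*x_3 - x_2 + 3/7*x_3**2 - 6/7*x_3 + 3/7 to the basis.

The other S-polynomials (S(f_2,g_3), S(f_1,g_4), S(f_2,g_4), S(g_3,g_4)) all reduce to 0 modulo the current basis, so we have a Gröbner basis.
Inter-reduce: drop elements whose leading term is divisible by another's, tail-reduce, and make monic.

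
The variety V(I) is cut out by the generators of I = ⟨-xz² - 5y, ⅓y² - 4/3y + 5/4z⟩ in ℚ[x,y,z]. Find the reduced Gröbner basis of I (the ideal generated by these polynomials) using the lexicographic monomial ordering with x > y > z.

Buchberger's algorithm terminates because the ascending chain of leading-term ideals stabilizes.

f_1 = -xz² - 5y, LT = xz².
f_2 = ⅓y² - 4/3y + 5/4z, LT = y².

S(f_1,f_2): leading monomials are coprime, so the S-polynomial reduces to 0 (Buchberger's first criterion).
Every S-polynomial of the final basis reduces to 0, so we have a Gröbner basis.

G = {xz² + 5y, y² - 4y + 15/4z}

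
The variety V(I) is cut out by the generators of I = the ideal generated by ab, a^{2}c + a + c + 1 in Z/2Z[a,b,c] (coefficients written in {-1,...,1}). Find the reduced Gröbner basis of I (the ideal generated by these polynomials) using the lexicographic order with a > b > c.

G = {a^{2}c + a + c + 1, ab, bc + b}

f_1 = ab, LT = ab.
f_2 = a^{2}c + a + c + 1, LT = a^{2}c.

S(f_1,f_2): lcm = a^{2}bc. S = ab + bc + b.
  reduce S modulo (f_1, f_2):
  remainder bc + b ≠ 0; add g_3 = bc + b to the basis.

The other S-polynomials (S(f_1,g_3), S(f_2,g_3)) all reduce to 0 modulo the current basis, so we have a Gröbner basis.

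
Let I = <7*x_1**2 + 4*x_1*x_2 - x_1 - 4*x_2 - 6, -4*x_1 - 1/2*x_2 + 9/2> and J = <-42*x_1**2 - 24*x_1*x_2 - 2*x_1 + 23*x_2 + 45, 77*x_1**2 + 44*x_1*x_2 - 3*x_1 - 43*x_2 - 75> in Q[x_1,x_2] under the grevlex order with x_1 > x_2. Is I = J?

Equality of ideals is decidable: compute both reduced Gröbner bases (unique for the ordering) and check whether they agree.
Buchberger on the first generating set:
f_1 = 7*x_1**2 + 4*x_1*x_2 - x_1 - 4*x_2 - 6, LT = x_1**2.
f_2 = -4*x_1 - 1/2*x_2 + 9/2, LT = x_1.

S(f_1,f_2): lcm = x_1**2. S = 25/56*x_1*x_2 + 55/56*x_1 - 4/7*x_2 - 6/7.
  leading term x_1*x_2: subtract (-25/224*x_2)·f_2 from 25/56*x_1*x_2 + 55/56*x_1 - 4/7*x_2 - 6/7 → -25/448*x_2**2 + 55/56*x_1 - 31/448*x_2 - 6/7
  leading term x_2**2: no divisor's leading term divides it; move -25/448*x_2**2 to the remainder.
  leading term x_1: subtract (-55/224)·f_2 from 55/56*x_1 - 31/448*x_2 - 6/7 → -43/224*x_2 + 111/448
  leading term x_2: no divisor's leading term divides it; move -43/224*x_2 to the remainder.
  leading term 1: no divisor's leading term divides it; move 111/448 to the remainder.
  remainder -25/448*x_2**2 - 43/224*x_2 + 111/448 ≠ 0; add g_3 = -25/448*x_2**2 - 43/224*x_2 + 111/448 to the basis.

The other S-polynomials (S(f_1,g_3), S(f_2,g_3)) all reduce to 0 modulo the current basis, so we have a Gröbner basis.
Inter-reduce: drop elements whose leading term is divisible by another's, tail-reduce, and make monic.
Reduced Gröbner basis: {x_2**2 + 86/25*x_2 - 111/25, x_1 + 1/8*x_2 - 9/8}.

Buchberger on the second generating set:
h_1 = -42*x_1**2 - 24*x_1*x_2 - 2*x_1 + 23*x_2 + 45, LT = x_1**2.
h_2 = 77*x_1**2 + 44*x_1*x_2 - 3*x_1 - 43*x_2 - 75, LT = x_1**2.

S(h_1,h_2): lcm = x_1**2. S = 20/231*x_1 + 5/462*x_2 - 15/154.
  leading term x_1: no divisor's leading term divides it; move 20/231*x_1 to the remainder.
  leading term x_2: no divisor's leading term divides it; move 5/462*x_2 to the remainder.
  leading term 1: no divisor's leading term divides it; move -15/154 to the remainder.
  remainder 20/231*x_1 + 5/462*x_2 - 15/154 ≠ 0; add k_3 = 20/231*x_1 + 5/462*x_2 - 15/154 to the basis.

S(h_1,k_3): lcm = x_1**2. S = 25/56*x_1*x_2 + 197/168*x_1 - 23/42*x_2 - 15/14.
  leading term x_1*x_2: subtract (165/32*x_2)·k_3 from 25/56*x_1*x_2 + 197/168*x_1 - 23/42*x_2 - 15/14 → -25/448*x_2**2 + 197/168*x_1 - 61/1344*x_2 - 15/14
  leading term x_2**2: no divisor's leading term divides it; move -25/448*x_2**2 to the remainder.
  leading term x_1: subtract (2167/160)·k_3 from 197/168*x_1 - 61/1344*x_2 - 15/14 → -43/224*x_2 + 111/448
  leading term x_2: no divisor's leading term divides it; move -43/224*x_2 to the remainder.
  leading term 1: no divisor's leading term divides it; move 111/448 to the remainder.
  remainder -25/448*x_2**2 - 43/224*x_2 + 111/448 ≠ 0; add k_4 = -25/448*x_2**2 - 43/224*x_2 + 111/448 to the basis.

The other S-polynomials (S(h_2,k_3), S(h_1,k_4), S(h_2,k_4), S(k_3,k_4)) all reduce to 0 modulo the current basis, so we have a Gröbner basis.
Inter-reduce: drop elements whose leading term is divisible by another's, tail-reduce, and make monic.
Reduced Gröbner basis: {x_2**2 + 86/25*x_2 - 111/25, x_1 + 1/8*x_2 - 9/8}.

Same reduced basis, so the two generating sets span the same ideal.

Yes, the ideals are equal.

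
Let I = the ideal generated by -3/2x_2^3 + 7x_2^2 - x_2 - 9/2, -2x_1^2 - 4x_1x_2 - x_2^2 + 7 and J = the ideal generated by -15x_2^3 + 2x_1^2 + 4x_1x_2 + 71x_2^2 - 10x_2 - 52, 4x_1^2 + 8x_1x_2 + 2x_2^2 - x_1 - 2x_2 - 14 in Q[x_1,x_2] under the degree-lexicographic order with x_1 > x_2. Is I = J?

Equality of ideals is decidable: compute both reduced Gröbner bases (unique for the ordering) and check whether they agree.
Buchberger on the first generating set:
f_1 = -3/2x_2^3 + 7x_2^2 - x_2 - 9/2, LT = x_2^3.
f_2 = -2x_1^2 - 4x_1x_2 - x_2^2 + 7, LT = x_1^2.

The S-polynomials (S(f_1,f_2)) all reduce to 0 modulo the current basis, so we have a Gröbner basis.
Inter-reduce: drop elements whose leading term is divisible by another's, tail-reduce, and make monic.
Reduced Gröbner basis: {x_2^3 - 14/3x_2^2 + 2/3x_2 + 3, x_1^2 + 2x_1x_2 + 1/2x_2^2 - 7/2}.

Buchberger on the second generating set:
h_1 = -15x_2^3 + 2x_1^2 + 4x_1x_2 + 71x_2^2 - 10x_2 - 52, LT = x_2^3.
h_2 = 4x_1^2 + 8x_1x_2 + 2x_2^2 - x_1 - 2x_2 - 14, LT = x_1^2.

The S-polynomials (S(h_1,h_2)) all reduce to 0 modulo the current basis, so we have a Gröbner basis.
Inter-reduce: drop elements whose leading term is divisible by another's, tail-reduce, and make monic.
Reduced Gröbner basis: {x_2^3 - 14/3x_2^2 - 1/30x_1 + 3/5x_2 + 3, x_1^2 + 2x_1x_2 + 1/2x_2^2 - 1/4x_1 - 1/2x_2 - 7/2}.

The bases are distinct; the ideals are different.

No, the ideals differ.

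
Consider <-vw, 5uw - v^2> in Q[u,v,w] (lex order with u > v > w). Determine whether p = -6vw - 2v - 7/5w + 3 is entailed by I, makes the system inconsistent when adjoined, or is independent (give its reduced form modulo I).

-6vw - 2v - 7/5w + 3 is independent of I; its normal form modulo I is -2v - 7/5w + 3.

First compute the reduced Gröbner basis of I by Buchberger's algorithm.
f_1 = -vw, LT = vw.
f_2 = 5uw - v^2, LT = uw.

S(f_1,f_2): lcm = uvw. S = 1/5v^3.
  leading term v^3: no divisor's leading term divides it; move 1/5v^3 to the remainder.
  remainder 1/5v^3 ≠ 0; add h_3 = 1/5v^3 to the basis.

The other S-polynomials (S(f_1,h_3), S(f_2,h_3)) all reduce to 0 modulo the current basis, so we have a Gröbner basis.
Inter-reduce: drop elements whose leading term is divisible by another's, tail-reduce, and make monic.
Reduced Gröbner basis: {uw - 1/5v^2, v^3, vw}.
Label its elements g_1 = uw - 1/5v^2, g_2 = v^3, g_3 = vw.

Reduce p = -6vw - 2v - 7/5w + 3 modulo G:
  leading term vw: subtract (-6)·g_3 from -6vw - 2v - 7/5w + 3 → -2v - 7/5w + 3
  leading term v: no divisor's leading term divides it; move -2v to the remainder.
  leading term w: no divisor's leading term divides it; move -7/5w to the remainder.
  leading term 1: no divisor's leading term divides it; move 3 to the remainder.
  normal form = -2v - 7/5w + 3.
The normal form is nonzero, so p ∉ I. Since p minus its normal form lies in I, I + (p) = I + (r) where r = -2v - 7/5w + 3; decide whether this ideal is the whole ring.
Run Buchberger on G together with r (pairs among the g_i already reduce to 0 since G is a Gröbner basis):
g_1 = uw - 1/5v^2, LT = uw.
g_2 = v^3, LT = v^3.
g_3 = vw, LT = vw.
r = -2v - 7/5w + 3, LT = v.

S(g_2,r): lcm = v^3. S = -7/10v^2w + 3/2v^2.
  leading term v^2w: subtract (-7/10v)·g_3 from -7/10v^2w + 3/2v^2 → 3/2v^2
  leading term v^2: subtract (-3/4v)·r from 3/2v^2 → -21/20vw + 9/4v
  leading term vw: subtract (-21/20)·g_3 from -21/20vw + 9/4v → 9/4v
  leading term v: subtract (-9/8)·r from 9/4v → -63/40w + 27/8
  leading term w: no divisor's leading term divides it; move -63/40w to the remainder.
  leading term 1: no divisor's leading term divides it; move 27/8 to the remainder.
  remainder -63/40w + 27/8 ≠ 0; add m_5 = -63/40w + 27/8 to the basis.

S(g_1,m_5): lcm = uw. S = 15/7u - 1/5v^2.
  leading term u: no divisor's leading term divides it; move 15/7u to the remainder.
  leading term v^2: subtract (1/10v)·r from -1/5v^2 → 7/50vw - 3/10v
  leading term vw: subtract (7/50)·g_3 from 7/50vw - 3/10v → -3/10v
  leading term v: subtract (3/20)·r from -3/10v → 21/100w - 9/20
  leading term w: subtract (-2/15)·m_5 from 21/100w - 9/20 → 0
  remainder 15/7u ≠ 0; add m_6 = 15/7u to the basis.

The other S-polynomials (S(g_1,g_2), S(g_1,g_3), S(g_1,r), S(g_2,g_3), S(g_3,r), S(g_2,m_5), S(g_3,m_5), S(r,m_5), S(g_1,m_6), S(g_2,m_6), S(g_3,m_6), S(r,m_6), S(m_5,m_6)) all reduce to 0 modulo the current basis, so we have a Gröbner basis.
Inter-reduce: drop elements whose leading term is divisible by another's, tail-reduce, and make monic.
Reduced Gröbner basis: {u, v, w - 15/7}.
The reduced Gröbner basis of I + (p) is {u, v, w - 15/7} ≠ {1}, a proper ideal, so the enlarged system stays consistent: p is independent of I, with normal form -2v - 7/5w + 3.

The remainder on division by a Gröbner basis is unique — it is the normal form.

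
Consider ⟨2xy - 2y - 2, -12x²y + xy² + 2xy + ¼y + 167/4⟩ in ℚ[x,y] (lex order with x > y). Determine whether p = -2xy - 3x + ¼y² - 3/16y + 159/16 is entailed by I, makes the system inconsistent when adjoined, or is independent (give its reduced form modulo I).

First compute the reduced Gröbner basis of I by Buchberger's algorithm.
f_1 = 2xy - 2y - 2, LT = xy.
f_2 = -12x²y + xy² + 2xy + ¼y + 167/4, LT = x²y.

S(f_1,f_2): lcm = x²y. S = 1/12xy² - ⅚xy - x + 1/48y + 167/48.
  leading term xy²: subtract (1/24y)·f_1 from 1/12xy² - ⅚xy - x + 1/48y + 167/48 → -⅚xy - x + 1/12y² + 5/48y + 167/48
  leading term xy: subtract (-5/12)·f_1 from -⅚xy - x + 1/12y² + 5/48y + 167/48 → -x + 1/12y² - 35/48y + 127/48
  leading term x: no divisor's leading term divides it; move -x to the remainder.
  leading term y²: no divisor's leading term divides it; move 1/12y² to the remainder.
  leading term y: no divisor's leading term divides it; move -35/48y to the remainder.
  leading term 1: no divisor's leading term divides it; move 127/48 to the remainder.
  remainder -x + 1/12y² - 35/48y + 127/48 ≠ 0; add h_3 = -x + 1/12y² - 35/48y + 127/48 to the basis.

S(f_1,h_3): lcm = xy. S = 1/12y³ - 35/48y² + 79/48y - 1.
  leading term y³: no divisor's leading term divides it; move 1/12y³ to the remainder.
  leading term y²: no divisor's leading term divides it; move -35/48y² to the remainder.
  leading term y: no divisor's leading term divides it; move 79/48y to the remainder.
  leading term 1: no divisor's leading term divides it; move -1 to the remainder.
  remainder 1/12y³ - 35/48y² + 79/48y - 1 ≠ 0; add h_4 = 1/12y³ - 35/48y² + 79/48y - 1 to the basis.

The other S-polynomials (S(f_2,h_3), S(f_1,h_4), S(f_2,h_4), S(h_3,h_4)) all reduce to 0 modulo the current basis, so we have a Gröbner basis.
Inter-reduce: drop elements whose leading term is divisible by another's, tail-reduce, and make monic.
Reduced Gröbner basis: {x - 1/12y² + 35/48y - 127/48, y³ - 35/4y² + 79/4y - 12}.
Label its elements g_1 = x - 1/12y² + 35/48y - 127/48, g_2 = y³ - 35/4y² + 79/4y - 12.

Reduce p = -2xy - 3x + ¼y² - 3/16y + 159/16 modulo G:
  leading term xy: subtract (-2y)·g_1 from -2xy - 3x + ¼y² - 3/16y + 159/16 → -3x - ⅙y³ + 41/24y² - 263/48y + 159/16
  leading term x: subtract (-3)·g_1 from -3x - ⅙y³ + 41/24y² - 263/48y + 159/16 → -⅙y³ + 35/24y² - 79/24y + 2
  leading term y³: subtract (-⅙)·g_2 from -⅙y³ + 35/24y² - 79/24y + 2 → 0
  normal form = 0.
Since the normal form is 0, p ∈ I.

-2xy - 3x + ¼y² - 3/16y + 159/16 lies in I (it reduces to 0).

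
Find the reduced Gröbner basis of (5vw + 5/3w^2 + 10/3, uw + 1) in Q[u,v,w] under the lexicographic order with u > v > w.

The reduced Gröbner basis is the canonical form of the ideal for this ordering.

f_1 = 5vw + 5/3w^2 + 10/3, LT = vw.
f_2 = uw + 1, LT = uw.

S(f_1,f_2): lcm = uvw. S = 1/3uw^2 + 2/3u - v.
  leading term uw^2: subtract (1/3w)·f_2 from 1/3uw^2 + 2/3u - v → 2/3u - v - 1/3w
  leading term u: no divisor's leading term divides it; move 2/3u to the remainder.
  leading term v: no divisor's leading term divides it; move -v to the remainder.
  leading term w: no divisor's leading term divides it; move -1/3w to the remainder.
  remainder 2/3u - v - 1/3w ≠ 0; add g_3 = 2/3u - v - 1/3w to the basis.

The other S-polynomials (S(f_1,g_3), S(f_2,g_3)) all reduce to 0 modulo the current basis, so we have a Gröbner basis.
Inter-reduce: drop elements whose leading term is divisible by another's, tail-reduce, and make monic.

G = {u - 3/2v - 1/2w, vw + 1/3w^2 + 2/3}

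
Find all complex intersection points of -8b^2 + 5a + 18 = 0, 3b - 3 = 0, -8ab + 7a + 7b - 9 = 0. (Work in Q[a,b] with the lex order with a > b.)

{(-2, 1)}

Compute a lex Gröbner basis by Buchberger's algorithm.
f_1 = 5a - 8b^2 + 18, LT = a.
f_2 = 3b - 3, LT = b.
f_3 = -8ab + 7a + 7b - 9, LT = ab.

The S-polynomials (S(f_1,f_2), S(f_1,f_3), S(f_2,f_3)) all reduce to 0 modulo the current basis, so we have a Gröbner basis.
Inter-reduce: drop elements whose leading term is divisible by another's, tail-reduce, and make monic.
Reduced Gröbner basis: {a + 2, b - 1}.

The lex basis is triangular: the last element involves only b. Solving b - 1 = 0 gives b ∈ {1}; substituting each value into the earlier elements determines the remaining variables.
  b = 1: the earlier basis element becomes a + 2 = 0, giving a = -2 — point (-2, 1).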